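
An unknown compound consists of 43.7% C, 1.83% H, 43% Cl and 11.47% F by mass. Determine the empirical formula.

Assume 100 g: 43.7 g C, 1.83 g H, 43 g Cl, 11.47 g F.
n(C) = 43.7/12.01 = 3.639, n(H) = 1.83/1.008 = 1.815, n(Cl) = 43/35.45 = 1.213, n(F) = 11.47/19.00 = 0.6037
Ratios (÷ 0.6037): C 6.027, H 3.007, Cl 2.009, F 1.000
→ C6H3Cl2F

C6H3Cl2F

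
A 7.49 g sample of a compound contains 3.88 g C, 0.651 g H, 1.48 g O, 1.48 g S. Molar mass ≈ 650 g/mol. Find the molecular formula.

C28H56O8S4

n(C) = 3.88/12.01 = 0.3231, n(H) = 0.651/1.008 = 0.6458, n(O) = 1.48/16.00 = 0.0925, n(S) = 1.48/32.07 = 0.04615
Ratios (÷ 0.04615): C 7.000, H 13.995, O 2.004, S 1.000
Ratio ≈ 7:14:2:1, so the empirical formula is C7H14O2S
Empirical-formula mass = 162.25 g/mol
n = 650 / 162.25 = 4.01 ≈ 4
Molecular formula = (C7H14O2S)×4 = C28H56O8S4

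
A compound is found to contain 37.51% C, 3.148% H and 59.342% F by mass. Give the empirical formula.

Assume 100 g: 37.51 g C, 3.148 g H, 59.342 g F.
Moles — C: 37.51 / 12.01 = 3.123 mol; H: 3.148 / 1.008 = 3.123 mol; F: 59.342 / 19.00 = 3.123 mol
Smallest is H at 3.123 mol; normalising gives C 1.000, H 1.000, F 1.000
→ CHF

CHF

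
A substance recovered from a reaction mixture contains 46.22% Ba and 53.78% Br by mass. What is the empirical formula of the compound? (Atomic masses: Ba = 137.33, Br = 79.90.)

BaBr2

Assume 100 g: 46.22 g Ba, 53.78 g Br.
Moles — Ba: 46.22 / 137.33 = 0.3366 mol; Br: 53.78 / 79.90 = 0.6731 mol
Smallest is Ba at 0.3366 mol; normalising gives Ba 1.000, Br 2.000
≈ 1:2 → BaBr2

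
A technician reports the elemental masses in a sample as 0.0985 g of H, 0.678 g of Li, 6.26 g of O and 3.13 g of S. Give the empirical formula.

HLiO4S

Moles — H: 0.0985 / 1.008 = 0.09772 mol; Li: 0.678 / 6.94 = 0.09769 mol; O: 6.26 / 16.00 = 0.3912 mol; S: 3.13 / 32.07 = 0.0976 mol
Smallest is S at 0.0976 mol; normalising gives H 1.001, Li 1.001, O 4.009, S 1.000
≈ 1:1:4:1 → HLiO4S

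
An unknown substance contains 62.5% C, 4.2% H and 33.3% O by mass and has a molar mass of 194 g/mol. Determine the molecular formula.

Assume 100 g: 62.5 g C, 4.2 g H, 33.3 g O.
C: 62.5 g ÷ 12.01 g/mol = 5.204 mol
H: 4.2 g ÷ 1.008 g/mol = 4.167 mol
O: 33.3 g ÷ 16.00 g/mol = 2.081 mol
Ratios (÷ 2.081): C 2.500, H 2.002, O 1.000
Multiply by 2: C 5.00, H 4.00, O 2.00 → C5H4O2
Empirical-formula mass = 96.08 g/mol
n = 194 / 96.08 = 2.02 ≈ 2
Molecular formula = (C5H4O2)×2 = C10H8O4

C10H8O4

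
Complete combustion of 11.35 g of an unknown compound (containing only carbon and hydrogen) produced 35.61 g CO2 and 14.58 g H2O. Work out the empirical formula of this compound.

CH2

mol C = 35.61 / 44.01 = 0.8091; mass C = 0.8091 × 12.01 = 9.718 g
mol H = 2 × (14.58 / 18.02) = 1.618; mass H = 1.618 × 1.008 = 1.631 g
Divide by the smallest (0.8091 mol C): C 1.000, H 2.000
Ratio ≈ 1:2, so the empirical formula is CH2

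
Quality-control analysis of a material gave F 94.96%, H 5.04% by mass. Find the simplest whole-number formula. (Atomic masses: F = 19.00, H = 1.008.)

Assume 100 g: 94.96 g F, 5.04 g H.
F: 94.96 g ÷ 19.00 g/mol = 4.998 mol
H: 5.04 g ÷ 1.008 g/mol = 5 mol
Ratios (÷ 4.998): F 1.000, H 1.000
Ratio ≈ 1:1, so the empirical formula is FH

FH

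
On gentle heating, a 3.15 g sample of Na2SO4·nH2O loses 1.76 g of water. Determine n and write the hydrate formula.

Na2SO4·10H2O

Mass of anhydrous Na2SO4 = 3.15 − 1.76 = 1.39 g
mol H2O = 1.76 / 18.02 = 0.09767
Molar mass of Na2SO4 = 142.05 g/mol → mol Na2SO4 = 1.39 / 142.05 = 0.009785
n = 0.09767 / 0.009785 = 9.98 ≈ 10 → Na2SO4·10H2O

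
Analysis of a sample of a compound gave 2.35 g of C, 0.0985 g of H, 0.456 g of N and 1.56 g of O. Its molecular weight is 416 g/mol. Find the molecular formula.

C18H9N3O9

n(C) = 2.35/12.01 = 0.1957, n(H) = 0.0985/1.008 = 0.09772, n(N) = 0.456/14.01 = 0.03255, n(O) = 1.56/16.00 = 0.0975
Smallest is N at 0.03255 mol; normalising gives C 6.012, H 3.002, N 1.000, O 2.996
≈ 6:3:1:3 → C6H3NO3
Empirical-formula mass = 137.09 g/mol
n = 416 / 137.09 = 3.03 ≈ 3
Molecular formula = (C6H3NO3)×3 = C18H9N3O9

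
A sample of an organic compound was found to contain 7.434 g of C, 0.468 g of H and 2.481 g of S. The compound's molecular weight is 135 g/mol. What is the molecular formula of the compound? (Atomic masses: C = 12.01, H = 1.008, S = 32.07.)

C8H6S

n(C) = 7.434/12.01 = 0.619, n(H) = 0.468/1.008 = 0.4643, n(S) = 2.481/32.07 = 0.07736
Smallest is S at 0.07736 mol; normalising gives C 8.001, H 6.001, S 1.000
≈ 8:6:1 → C8H6S
Empirical-formula mass = 134.20 g/mol
n = 135 / 134.20 = 1.01 ≈ 1
Molecular formula = empirical formula = C8H6S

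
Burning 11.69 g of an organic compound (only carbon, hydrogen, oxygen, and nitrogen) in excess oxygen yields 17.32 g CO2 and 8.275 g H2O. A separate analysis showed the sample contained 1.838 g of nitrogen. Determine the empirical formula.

mol C = 17.32 / 44.01 = 0.3935; mass C = 0.3935 × 12.01 = 4.726 g
mol H = 2 × (8.275 / 18.02) = 0.9184; mass H = 0.9184 × 1.008 = 0.9258 g
mol N = 1.838 / 14.01 = 0.1312
mass O = 11.69 − (7.490) = 4.200 g → mol O = 0.2625
Smallest is N at 0.1312 mol; normalising gives C 3.000, H 7.001, N 1.000, O 2.001
Ratio ≈ 3:7:1:2, so the empirical formula is C3H7NO2

C3H7NO2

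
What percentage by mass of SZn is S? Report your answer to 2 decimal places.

32.91%

Molar mass = 1(32.07) + 1(65.38) = 97.450 g/mol
Mass of S per mole = 1 × 32.07 = 32.070 g
% S = 32.070 / 97.450 × 100 = 32.91%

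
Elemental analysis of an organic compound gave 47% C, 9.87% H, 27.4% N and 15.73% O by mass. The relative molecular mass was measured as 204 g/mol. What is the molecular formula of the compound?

Assume 100 g: 47 g C, 9.87 g H, 27.4 g N, 15.73 g O.
n(C) = 47/12.01 = 3.913, n(H) = 9.87/1.008 = 9.792, n(N) = 27.4/14.01 = 1.956, n(O) = 15.73/16.00 = 0.9831
Ratios (÷ 0.9831): C 3.981, H 9.960, N 1.989, O 1.000
→ C4H10N2O
Empirical-formula mass = 102.14 g/mol
n = 204 / 102.14 = 2.00 ≈ 2
Molecular formula = (C4H10N2O)×2 = C8H20N4O2

C8H20N4O2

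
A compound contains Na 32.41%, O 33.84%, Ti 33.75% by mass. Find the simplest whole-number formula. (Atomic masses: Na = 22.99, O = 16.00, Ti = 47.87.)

Assume 100 g: 32.41 g Na, 33.84 g O, 33.75 g Ti.
Moles — Na: 32.41 / 22.99 = 1.41 mol; O: 33.84 / 16.00 = 2.115 mol; Ti: 33.75 / 47.87 = 0.705 mol
Ratios (÷ 0.705): Na 2.000, O 3.000, Ti 1.000
Ratio ≈ 2:3:1, so the empirical formula is Na2O3Ti

Na2O3Ti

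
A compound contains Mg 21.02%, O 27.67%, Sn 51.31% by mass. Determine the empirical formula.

Mg2O4Sn

Assume 100 g: 21.02 g Mg, 27.67 g O, 51.31 g Sn.
Mg: 21.02 g ÷ 24.31 g/mol = 0.8647 mol
O: 27.67 g ÷ 16.00 g/mol = 1.729 mol
Sn: 51.31 g ÷ 118.71 g/mol = 0.4322 mol
Ratios (÷ 0.4322): Mg 2.000, O 4.001, Sn 1.000
Ratio ≈ 2:4:1, so the empirical formula is Mg2O4Sn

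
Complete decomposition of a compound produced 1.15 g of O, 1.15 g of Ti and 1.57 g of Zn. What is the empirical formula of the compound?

O3TiZn

O: 1.15 g ÷ 16.00 g/mol = 0.07187 mol
Ti: 1.15 g ÷ 47.87 g/mol = 0.02402 mol
Zn: 1.57 g ÷ 65.38 g/mol = 0.02401 mol
Ratios (÷ 0.02401): O 2.993, Ti 1.000, Zn 1.000
Ratio ≈ 3:1:1, so the empirical formula is O3TiZn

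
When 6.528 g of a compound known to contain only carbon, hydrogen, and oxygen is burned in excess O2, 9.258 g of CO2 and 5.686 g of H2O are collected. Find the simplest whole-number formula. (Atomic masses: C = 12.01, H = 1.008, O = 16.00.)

CH3O

mol C = 9.258 / 44.01 = 0.2104; mass C = 0.2104 × 12.01 = 2.526 g
mol H = 2 × (5.686 / 18.02) = 0.6311; mass H = 0.6311 × 1.008 = 0.6361 g
mass O = 6.528 − (3.163) = 3.365 g → mol O = 0.2103
Divide by the smallest (0.2103 mol O): C 1.000, H 3.000, O 1.000
≈ 1:3:1 → CH3O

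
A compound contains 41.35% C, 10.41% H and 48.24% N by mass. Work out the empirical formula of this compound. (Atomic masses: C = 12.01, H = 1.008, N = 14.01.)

CH3N

Assume 100 g: 41.35 g C, 10.41 g H, 48.24 g N.
n(C) = 41.35/12.01 = 3.443, n(H) = 10.41/1.008 = 10.33, n(N) = 48.24/14.01 = 3.443
Ratios (÷ 3.443): C 1.000, H 3.000, N 1.000
→ CH3N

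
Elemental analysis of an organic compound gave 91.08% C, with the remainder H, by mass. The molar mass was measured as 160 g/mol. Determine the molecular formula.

Assume 100 g: 91.08 g C, 8.92 g H.
n(C) = 91.08/12.01 = 7.584, n(H) = 8.92/1.008 = 8.849
Divide by the smallest (7.584 mol C): C 1.000, H 1.167
Multiply by 6: C 6.00, H 7.00 → C6H7
Empirical-formula mass = 79.12 g/mol
n = 160 / 79.12 = 2.02 ≈ 2
Molecular formula = (C6H7)×2 = C12H14

C12H14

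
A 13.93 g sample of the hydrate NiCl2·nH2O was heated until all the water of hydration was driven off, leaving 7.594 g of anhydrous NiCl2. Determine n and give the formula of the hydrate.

NiCl2·6H2O

Mass of water lost = 13.93 − 7.594 = 6.336 g → 6.336 / 18.02 = 0.3516 mol H2O
Molar mass of NiCl2 = 129.59 g/mol → mol NiCl2 = 7.594 / 129.59 = 0.0586
n = 0.3516 / 0.0586 = 6.00 ≈ 6 → NiCl2·6H2O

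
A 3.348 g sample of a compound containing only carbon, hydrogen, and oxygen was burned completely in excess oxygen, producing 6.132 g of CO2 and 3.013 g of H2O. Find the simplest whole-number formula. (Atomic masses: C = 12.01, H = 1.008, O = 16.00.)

mol C = 6.132 / 44.01 = 0.1393; mass C = 0.1393 × 12.01 = 1.673 g
mol H = 2 × (3.013 / 18.02) = 0.3344; mass H = 0.3344 × 1.008 = 0.3371 g
mass O = 3.348 − (2.010) = 1.338 g → mol O = 0.08360
Divide by the smallest (0.0836 mol O): C 1.667, H 4.000, O 1.000
Scaling by 3: C 5.00, H 12.00, O 3.00 → C5H12O3

C5H12O3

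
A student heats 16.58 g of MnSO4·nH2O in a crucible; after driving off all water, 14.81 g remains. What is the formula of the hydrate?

MnSO4·H2O

Mass of water lost = 16.58 − 14.81 = 1.77 g → 1.77 / 18.02 = 0.09822 mol H2O
Molar mass of MnSO4 = 151.01 g/mol → mol MnSO4 = 14.81 / 151.01 = 0.09807
n = 0.09822 / 0.09807 = 1.00 ≈ 1 → MnSO4·H2O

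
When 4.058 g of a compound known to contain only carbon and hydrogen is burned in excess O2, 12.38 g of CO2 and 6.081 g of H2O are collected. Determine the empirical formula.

mol C = 12.38 / 44.01 = 0.2813; mass C = 0.2813 × 12.01 = 3.378 g
mol H = 2 × (6.081 / 18.02) = 0.6749; mass H = 0.6749 × 1.008 = 0.6803 g
Ratios (÷ 0.2813): C 1.000, H 2.399
Multiply by 5: C 5.00, H 12.00 → C5H12

C5H12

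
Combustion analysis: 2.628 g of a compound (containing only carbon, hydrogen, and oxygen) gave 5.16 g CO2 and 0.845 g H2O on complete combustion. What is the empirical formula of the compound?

C5H4O3

mol C = 5.16 / 44.01 = 0.1172; mass C = 0.1172 × 12.01 = 1.408 g
mol H = 2 × (0.845 / 18.02) = 0.09378; mass H = 0.09378 × 1.008 = 0.09453 g
mass O = 2.628 − (1.503) = 1.125 g → mol O = 0.07033
Divide by the smallest (0.07033 mol O): C 1.667, H 1.333, O 1.000
Scaling by 3: C 5.00, H 4.00, O 3.00 → C5H4O3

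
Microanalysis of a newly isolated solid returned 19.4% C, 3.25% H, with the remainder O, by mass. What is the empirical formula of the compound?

CH2O3

Assume 100 g: 19.4 g C, 3.25 g H, 77.35 g O.
n(C) = 19.4/12.01 = 1.615, n(H) = 3.25/1.008 = 3.224, n(O) = 77.35/16.00 = 4.834
Divide by the smallest (1.615 mol C): C 1.000, H 1.996, O 2.993
≈ 1:2:3 → CH2O3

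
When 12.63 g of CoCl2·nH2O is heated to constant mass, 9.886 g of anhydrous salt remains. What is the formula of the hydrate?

CoCl2·2H2O

Mass of water lost = 12.63 − 9.886 = 2.744 g → 2.744 / 18.02 = 0.1523 mol H2O
Molar mass of CoCl2 = 129.83 g/mol → mol CoCl2 = 9.886 / 129.83 = 0.07615
n = 0.1523 / 0.07615 = 2.00 ≈ 2 → CoCl2·2H2O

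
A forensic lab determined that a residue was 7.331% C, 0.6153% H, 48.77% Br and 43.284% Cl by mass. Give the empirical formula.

CHBrCl2

Assume 100 g: 7.331 g C, 0.6153 g H, 48.77 g Br, 43.284 g Cl.
C: 7.331 g ÷ 12.01 g/mol = 0.6104 mol
H: 0.6153 g ÷ 1.008 g/mol = 0.6104 mol
Br: 48.77 g ÷ 79.90 g/mol = 0.6104 mol
Cl: 43.284 g ÷ 35.45 g/mol = 1.221 mol
Divide by the smallest (0.6104 mol Br): C 1.000, H 1.000, Br 1.000, Cl 2.000
Ratio ≈ 1:1:1:2, so the empirical formula is CHBrCl2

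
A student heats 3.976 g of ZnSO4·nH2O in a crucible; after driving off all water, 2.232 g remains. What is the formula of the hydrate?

ZnSO4·7H2O

Mass of water lost = 3.976 − 2.232 = 1.744 g → 1.744 / 18.02 = 0.09678 mol H2O
Molar mass of ZnSO4 = 161.45 g/mol → mol ZnSO4 = 2.232 / 161.45 = 0.01382
n = 0.09678 / 0.01382 = 7.00 ≈ 7 → ZnSO4·7H2O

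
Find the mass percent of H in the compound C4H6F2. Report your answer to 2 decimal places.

6.57%

Molar mass = 4(12.01) + 6(1.008) + 2(19.00) = 92.088 g/mol
Mass of H per mole = 6 × 1.008 = 6.048 g
% H = 6.048 / 92.088 × 100 = 6.57%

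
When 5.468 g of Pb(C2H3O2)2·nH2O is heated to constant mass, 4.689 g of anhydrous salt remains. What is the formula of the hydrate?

Pb(C2H3O2)2·3H2O

Mass of water lost = 5.468 − 4.689 = 0.779 g → 0.779 / 18.02 = 0.04323 mol H2O
Molar mass of Pb(C2H3O2)2 = 325.29 g/mol → mol Pb(C2H3O2)2 = 4.689 / 325.29 = 0.01441
n = 0.04323 / 0.01441 = 3.00 ≈ 3 → Pb(C2H3O2)2·3H2O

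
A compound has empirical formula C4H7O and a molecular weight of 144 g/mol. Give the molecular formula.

Empirical-formula mass = 71.10 g/mol
n = 144 / 71.10 = 2.03 ≈ 2
Molecular formula = (C4H7O)2 = C8H14O2

C8H14O2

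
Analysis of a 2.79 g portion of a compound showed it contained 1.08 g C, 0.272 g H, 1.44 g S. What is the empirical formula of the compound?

C2H6S

n(C) = 1.08/12.01 = 0.08993, n(H) = 0.272/1.008 = 0.2698, n(S) = 1.44/32.07 = 0.0449
Divide by the smallest (0.0449 mol S): C 2.003, H 6.010, S 1.000
Ratio ≈ 2:6:1, so the empirical formula is C2H6S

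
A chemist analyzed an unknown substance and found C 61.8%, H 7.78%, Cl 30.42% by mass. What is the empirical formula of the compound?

Assume 100 g: 61.8 g C, 7.78 g H, 30.42 g Cl.
n(C) = 61.8/12.01 = 5.146, n(H) = 7.78/1.008 = 7.718, n(Cl) = 30.42/35.45 = 0.8581
Ratios (÷ 0.8581): C 5.997, H 8.994, Cl 1.000
→ C6H9Cl

C6H9Cl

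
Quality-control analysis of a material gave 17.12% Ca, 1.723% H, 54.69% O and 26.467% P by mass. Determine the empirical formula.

Assume 100 g: 17.12 g Ca, 1.723 g H, 54.69 g O, 26.467 g P.
Moles — Ca: 17.12 / 40.08 = 0.4271 mol; H: 1.723 / 1.008 = 1.709 mol; O: 54.69 / 16.00 = 3.418 mol; P: 26.467 / 30.97 = 0.8546 mol
Ratios (÷ 0.4271): Ca 1.000, H 4.002, O 8.002, P 2.001
Ratio ≈ 1:4:8:2, so the empirical formula is CaH4O8P2

CaH4O8P2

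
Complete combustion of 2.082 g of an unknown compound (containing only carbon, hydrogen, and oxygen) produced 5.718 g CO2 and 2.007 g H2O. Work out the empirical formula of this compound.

mol C = 5.718 / 44.01 = 0.1299; mass C = 0.1299 × 12.01 = 1.560 g
mol H = 2 × (2.007 / 18.02) = 0.2228; mass H = 0.2228 × 1.008 = 0.2245 g
mass O = 2.082 − (1.785) = 0.2971 g → mol O = 0.01857
Ratios (÷ 0.01857): C 6.998, H 11.997, O 1.000
→ C7H12O

C7H12O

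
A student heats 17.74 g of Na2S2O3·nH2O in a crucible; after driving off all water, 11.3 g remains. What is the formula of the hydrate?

Na2S2O3·5H2O

Mass of water lost = 17.74 − 11.3 = 6.44 g → 6.44 / 18.02 = 0.3574 mol H2O
Molar mass of Na2S2O3 = 158.12 g/mol → mol Na2S2O3 = 11.3 / 158.12 = 0.07146
n = 0.3574 / 0.07146 = 5.00 ≈ 5 → Na2S2O3·5H2O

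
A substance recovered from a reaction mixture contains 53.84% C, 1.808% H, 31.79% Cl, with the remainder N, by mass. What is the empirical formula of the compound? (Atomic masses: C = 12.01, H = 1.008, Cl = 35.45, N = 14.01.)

Assume 100 g: 53.84 g C, 1.808 g H, 31.79 g Cl, 12.562 g N.
n(C) = 53.84/12.01 = 4.483, n(H) = 1.808/1.008 = 1.794, n(Cl) = 31.79/35.45 = 0.8968, n(N) = 12.562/14.01 = 0.8966
Divide by the smallest (0.8966 mol N): C 5.000, H 2.000, Cl 1.000, N 1.000
Ratio ≈ 5:2:1:1, so the empirical formula is C5H2ClN

C5H2ClN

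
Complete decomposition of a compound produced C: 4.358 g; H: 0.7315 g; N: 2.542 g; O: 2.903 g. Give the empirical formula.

n(C) = 4.358/12.01 = 0.3629, n(H) = 0.7315/1.008 = 0.7257, n(N) = 2.542/14.01 = 0.1814, n(O) = 2.903/16.00 = 0.1814
Smallest is O at 0.1814 mol; normalising gives C 2.000, H 4.000, N 1.000, O 1.000
→ C2H4NO

C2H4NO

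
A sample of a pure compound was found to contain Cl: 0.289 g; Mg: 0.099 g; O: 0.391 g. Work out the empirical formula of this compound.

Cl2MgO6

n(Cl) = 0.289/35.45 = 0.008152, n(Mg) = 0.099/24.31 = 0.004072, n(O) = 0.391/16.00 = 0.02444
Ratios (÷ 0.004072): Cl 2.002, Mg 1.000, O 6.001
Ratio ≈ 2:1:6, so the empirical formula is Cl2MgO6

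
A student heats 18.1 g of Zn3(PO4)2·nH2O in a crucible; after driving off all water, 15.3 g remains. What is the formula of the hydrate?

Zn3(PO4)2·4H2O

Mass of water lost = 18.1 − 15.3 = 2.8 g → 2.8 / 18.02 = 0.1554 mol H2O
Molar mass of Zn3(PO4)2 = 386.08 g/mol → mol Zn3(PO4)2 = 15.3 / 386.08 = 0.03963
n = 0.1554 / 0.03963 = 3.92 ≈ 4 → Zn3(PO4)2·4H2O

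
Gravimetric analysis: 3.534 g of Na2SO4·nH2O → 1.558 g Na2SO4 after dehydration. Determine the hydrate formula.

Mass of water lost = 3.534 − 1.558 = 1.976 g → 1.976 / 18.02 = 0.1097 mol H2O
Molar mass of Na2SO4 = 142.05 g/mol → mol Na2SO4 = 1.558 / 142.05 = 0.01097
n = 0.1097 / 0.01097 = 10.00 ≈ 10 → Na2SO4·10H2O

Na2SO4·10H2O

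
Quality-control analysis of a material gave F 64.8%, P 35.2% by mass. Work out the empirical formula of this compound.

Assume 100 g: 64.8 g F, 35.2 g P.
Moles — F: 64.8 / 19.00 = 3.411 mol; P: 35.2 / 30.97 = 1.137 mol
Smallest is P at 1.137 mol; normalising gives F 3.001, P 1.000
≈ 3:1 → F3P

F3P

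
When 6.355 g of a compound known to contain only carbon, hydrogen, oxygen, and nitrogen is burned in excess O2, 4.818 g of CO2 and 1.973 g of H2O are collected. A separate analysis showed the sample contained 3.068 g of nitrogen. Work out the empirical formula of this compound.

CH2N2O

mol C = 4.818 / 44.01 = 0.1095; mass C = 0.1095 × 12.01 = 1.315 g
mol H = 2 × (1.973 / 18.02) = 0.2190; mass H = 0.2190 × 1.008 = 0.2207 g
mol N = 3.068 / 14.01 = 0.2190
mass O = 6.355 − (4.604) = 1.751 g → mol O = 0.1095
Smallest is O at 0.1095 mol; normalising gives C 1.000, H 2.000, N 2.000, O 1.000
Ratio ≈ 1:2:2:1, so the empirical formula is CH2N2O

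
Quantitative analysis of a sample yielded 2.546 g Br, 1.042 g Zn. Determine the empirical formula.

Br2Zn

Br: 2.546 g ÷ 79.90 g/mol = 0.03186 mol
Zn: 1.042 g ÷ 65.38 g/mol = 0.01594 mol
Smallest is Zn at 0.01594 mol; normalising gives Br 1.999, Zn 1.000
→ Br2Zn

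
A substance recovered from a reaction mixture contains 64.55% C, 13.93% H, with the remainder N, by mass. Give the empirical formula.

Assume 100 g: 64.55 g C, 13.93 g H, 21.52 g N.
Moles — C: 64.55 / 12.01 = 5.375 mol; H: 13.93 / 1.008 = 13.82 mol; N: 21.52 / 14.01 = 1.536 mol
Divide by the smallest (1.536 mol N): C 3.499, H 8.997, N 1.000
×2: C 7.00, H 17.99, N 2.00 → C7H18N2

C7H18N2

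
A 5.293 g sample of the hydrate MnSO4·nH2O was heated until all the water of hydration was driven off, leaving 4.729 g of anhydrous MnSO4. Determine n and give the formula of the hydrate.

Mass of water lost = 5.293 − 4.729 = 0.564 g → 0.564 / 18.02 = 0.0313 mol H2O
Molar mass of MnSO4 = 151.01 g/mol → mol MnSO4 = 4.729 / 151.01 = 0.03132
n = 0.0313 / 0.03132 = 1.00 ≈ 1 → MnSO4·H2O

MnSO4·H2O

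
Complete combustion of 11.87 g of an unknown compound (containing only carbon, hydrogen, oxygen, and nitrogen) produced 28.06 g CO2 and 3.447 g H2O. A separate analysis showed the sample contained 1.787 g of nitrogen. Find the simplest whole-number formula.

mol C = 28.06 / 44.01 = 0.6376; mass C = 0.6376 × 12.01 = 7.657 g
mol H = 2 × (3.447 / 18.02) = 0.3826; mass H = 0.3826 × 1.008 = 0.3856 g
mol N = 1.787 / 14.01 = 0.1276
mass O = 11.87 − (9.830) = 2.040 g → mol O = 0.1275
Divide by the smallest (0.1275 mol O): C 5.001, H 3.001, N 1.000, O 1.000
≈ 5:3:1:1 → C5H3NO

C5H3NO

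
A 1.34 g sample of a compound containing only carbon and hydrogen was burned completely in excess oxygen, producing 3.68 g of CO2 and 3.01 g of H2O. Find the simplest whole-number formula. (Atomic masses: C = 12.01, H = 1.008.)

mol C = 3.68 / 44.01 = 0.08362; mass C = 0.08362 × 12.01 = 1.004 g
mol H = 2 × (3.01 / 18.02) = 0.3341; mass H = 0.3341 × 1.008 = 0.3367 g
Ratios (÷ 0.08362): C 1.000, H 3.995
Ratio ≈ 1:4, so the empirical formula is CH4

CH4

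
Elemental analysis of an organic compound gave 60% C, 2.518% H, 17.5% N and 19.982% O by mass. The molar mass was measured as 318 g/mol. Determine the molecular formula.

Assume 100 g: 60 g C, 2.518 g H, 17.5 g N, 19.982 g O.
n(C) = 60/12.01 = 4.996, n(H) = 2.518/1.008 = 2.498, n(N) = 17.5/14.01 = 1.249, n(O) = 19.982/16.00 = 1.249
Divide by the smallest (1.249 mol O): C 4.000, H 2.000, N 1.000, O 1.000
→ C4H2NO
Empirical-formula mass = 80.07 g/mol
n = 318 / 80.07 = 3.97 ≈ 4
Molecular formula = (C4H2NO)×4 = C16H8N4O4

C16H8N4O4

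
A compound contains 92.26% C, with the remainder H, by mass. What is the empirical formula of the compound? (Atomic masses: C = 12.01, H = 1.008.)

Assume 100 g: 92.26 g C, 7.74 g H.
n(C) = 92.26/12.01 = 7.682, n(H) = 7.74/1.008 = 7.679
Ratios (÷ 7.679): C 1.000, H 1.000
≈ 1:1 → CH

CH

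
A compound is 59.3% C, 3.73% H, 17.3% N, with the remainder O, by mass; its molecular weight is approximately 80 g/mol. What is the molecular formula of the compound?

Assume 100 g: 59.3 g C, 3.73 g H, 17.3 g N, 19.67 g O.
C: 59.3 g ÷ 12.01 g/mol = 4.938 mol
H: 3.73 g ÷ 1.008 g/mol = 3.7 mol
N: 17.3 g ÷ 14.01 g/mol = 1.235 mol
O: 19.67 g ÷ 16.00 g/mol = 1.229 mol
Ratios (÷ 1.229): C 4.016, H 3.010, N 1.004, O 1.000
≈ 4:3:1:1 → C4H3NO
Empirical-formula mass = 81.07 g/mol
n = 80 / 81.07 = 0.99 ≈ 1
Molecular formula = empirical formula = C4H3NO

C4H3NO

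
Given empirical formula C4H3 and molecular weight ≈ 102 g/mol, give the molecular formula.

C8H6

Empirical-formula mass = 51.06 g/mol
n = 102 / 51.06 = 2.00 ≈ 2
Molecular formula = (C4H3)2 = C8H6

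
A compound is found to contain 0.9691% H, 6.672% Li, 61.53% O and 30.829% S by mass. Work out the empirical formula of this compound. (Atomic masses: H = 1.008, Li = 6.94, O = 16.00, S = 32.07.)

Assume 100 g: 0.9691 g H, 6.672 g Li, 61.53 g O, 30.829 g S.
Moles — H: 0.9691 / 1.008 = 0.9614 mol; Li: 6.672 / 6.94 = 0.9614 mol; O: 61.53 / 16.00 = 3.846 mol; S: 30.829 / 32.07 = 0.9613 mol
Divide by the smallest (0.9613 mol S): H 1.000, Li 1.000, O 4.000, S 1.000
Ratio ≈ 1:1:4:1, so the empirical formula is HLiO4S

HLiO4S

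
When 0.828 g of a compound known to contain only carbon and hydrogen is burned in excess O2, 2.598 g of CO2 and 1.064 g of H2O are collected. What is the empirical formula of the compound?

mol C = 2.598 / 44.01 = 0.05903; mass C = 0.05903 × 12.01 = 0.7090 g
mol H = 2 × (1.064 / 18.02) = 0.1181; mass H = 0.1181 × 1.008 = 0.1190 g
Smallest is C at 0.05903 mol; normalising gives C 1.000, H 2.000
→ CH2

CH2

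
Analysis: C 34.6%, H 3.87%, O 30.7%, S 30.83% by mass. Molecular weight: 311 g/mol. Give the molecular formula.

Assume 100 g: 34.6 g C, 3.87 g H, 30.7 g O, 30.83 g S.
n(C) = 34.6/12.01 = 2.881, n(H) = 3.87/1.008 = 3.839, n(O) = 30.7/16.00 = 1.919, n(S) = 30.83/32.07 = 0.9613
Smallest is S at 0.9613 mol; normalising gives C 2.997, H 3.994, O 1.996, S 1.000
→ C3H4O2S
Empirical-formula mass = 104.13 g/mol
n = 311 / 104.13 = 2.99 ≈ 3
Molecular formula = (C3H4O2S)×3 = C9H12O6S3

C9H12O6S3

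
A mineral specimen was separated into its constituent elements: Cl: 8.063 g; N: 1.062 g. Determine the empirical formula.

Cl3N

Moles — Cl: 8.063 / 35.45 = 0.2274 mol; N: 1.062 / 14.01 = 0.0758 mol
Divide by the smallest (0.0758 mol N): Cl 3.001, N 1.000
→ Cl3N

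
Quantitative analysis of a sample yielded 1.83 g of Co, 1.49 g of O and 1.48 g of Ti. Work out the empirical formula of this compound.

Co: 1.83 g ÷ 58.93 g/mol = 0.03105 mol
O: 1.49 g ÷ 16.00 g/mol = 0.09312 mol
Ti: 1.48 g ÷ 47.87 g/mol = 0.03092 mol
Divide by the smallest (0.03092 mol Ti): Co 1.004, O 3.012, Ti 1.000
Ratio ≈ 1:3:1, so the empirical formula is CoO3Ti

CoO3Ti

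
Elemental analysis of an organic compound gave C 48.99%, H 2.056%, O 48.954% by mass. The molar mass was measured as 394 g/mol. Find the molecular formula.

C16H8O12

Assume 100 g: 48.99 g C, 2.056 g H, 48.954 g O.
n(C) = 48.99/12.01 = 4.079, n(H) = 2.056/1.008 = 2.04, n(O) = 48.954/16.00 = 3.06
Divide by the smallest (2.04 mol H): C 2.000, H 1.000, O 1.500
Multiply by 2: C 4.00, H 2.00, O 3.00 → C4H2O3
Empirical-formula mass = 98.06 g/mol
n = 394 / 98.06 = 4.02 ≈ 4
Molecular formula = (C4H2O3)×4 = C16H8O12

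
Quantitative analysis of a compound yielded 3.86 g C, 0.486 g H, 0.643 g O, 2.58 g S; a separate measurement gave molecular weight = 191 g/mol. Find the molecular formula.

Moles — C: 3.86 / 12.01 = 0.3214 mol; H: 0.486 / 1.008 = 0.4821 mol; O: 0.643 / 16.00 = 0.04019 mol; S: 2.58 / 32.07 = 0.08045 mol
Ratios (÷ 0.04019): C 7.997, H 11.997, O 1.000, S 2.002
→ C8H12OS2
Empirical-formula mass = 188.32 g/mol
n = 191 / 188.32 = 1.01 ≈ 1
Molecular formula = empirical formula = C8H12OS2

C8H12OS2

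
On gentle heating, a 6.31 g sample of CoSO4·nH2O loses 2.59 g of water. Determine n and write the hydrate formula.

Mass of anhydrous CoSO4 = 6.31 − 2.59 = 3.72 g
mol H2O = 2.59 / 18.02 = 0.1437
Molar mass of CoSO4 = 155.00 g/mol → mol CoSO4 = 3.72 / 155.00 = 0.024
n = 0.1437 / 0.024 = 5.99 ≈ 6 → CoSO4·6H2O

CoSO4·6H2O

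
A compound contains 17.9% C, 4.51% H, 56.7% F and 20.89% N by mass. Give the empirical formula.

CH3F2N

Assume 100 g: 17.9 g C, 4.51 g H, 56.7 g F, 20.89 g N.
Moles — C: 17.9 / 12.01 = 1.49 mol; H: 4.51 / 1.008 = 4.474 mol; F: 56.7 / 19.00 = 2.984 mol; N: 20.89 / 14.01 = 1.491 mol
Divide by the smallest (1.49 mol C): C 1.000, H 3.002, F 2.002, N 1.000
≈ 1:3:2:1 → CH3F2N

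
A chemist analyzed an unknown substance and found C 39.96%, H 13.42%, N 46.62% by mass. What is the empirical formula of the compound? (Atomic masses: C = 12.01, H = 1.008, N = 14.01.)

Assume 100 g: 39.96 g C, 13.42 g H, 46.62 g N.
Moles — C: 39.96 / 12.01 = 3.327 mol; H: 13.42 / 1.008 = 13.31 mol; N: 46.62 / 14.01 = 3.328 mol
Ratios (÷ 3.327): C 1.000, H 4.001, N 1.000
Ratio ≈ 1:4:1, so the empirical formula is CH4N

CH4N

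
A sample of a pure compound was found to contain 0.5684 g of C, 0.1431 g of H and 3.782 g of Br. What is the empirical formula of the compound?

CH3Br

n(C) = 0.5684/12.01 = 0.04733, n(H) = 0.1431/1.008 = 0.142, n(Br) = 3.782/79.90 = 0.04733
Divide by the smallest (0.04733 mol C): C 1.000, H 3.000, Br 1.000
→ CH3Br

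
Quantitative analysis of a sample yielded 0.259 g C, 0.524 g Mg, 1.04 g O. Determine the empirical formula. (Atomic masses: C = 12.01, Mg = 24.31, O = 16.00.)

C: 0.259 g ÷ 12.01 g/mol = 0.02157 mol
Mg: 0.524 g ÷ 24.31 g/mol = 0.02155 mol
O: 1.04 g ÷ 16.00 g/mol = 0.065 mol
Smallest is Mg at 0.02155 mol; normalising gives C 1.000, Mg 1.000, O 3.016
Ratio ≈ 1:1:3, so the empirical formula is CMgO3

CMgO3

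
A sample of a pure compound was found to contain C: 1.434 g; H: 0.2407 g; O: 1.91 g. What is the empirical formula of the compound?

CH2O

C: 1.434 g ÷ 12.01 g/mol = 0.1194 mol
H: 0.2407 g ÷ 1.008 g/mol = 0.2388 mol
O: 1.91 g ÷ 16.00 g/mol = 0.1194 mol
Ratios (÷ 0.1194): C 1.000, H 2.000, O 1.000
≈ 1:2:1 → CH2O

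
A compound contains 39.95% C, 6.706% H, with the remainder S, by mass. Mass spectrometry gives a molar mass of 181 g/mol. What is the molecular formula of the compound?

Assume 100 g: 39.95 g C, 6.706 g H, 53.344 g S.
Moles — C: 39.95 / 12.01 = 3.326 mol; H: 6.706 / 1.008 = 6.653 mol; S: 53.344 / 32.07 = 1.663 mol
Smallest is S at 1.663 mol; normalising gives C 2.000, H 4.000, S 1.000
Ratio ≈ 2:4:1, so the empirical formula is C2H4S
Empirical-formula mass = 60.12 g/mol
n = 181 / 60.12 = 3.01 ≈ 3
Molecular formula = (C2H4S)×3 = C6H12S3

C6H12S3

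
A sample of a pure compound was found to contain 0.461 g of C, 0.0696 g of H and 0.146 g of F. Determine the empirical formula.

Moles — C: 0.461 / 12.01 = 0.03838 mol; H: 0.0696 / 1.008 = 0.06905 mol; F: 0.146 / 19.00 = 0.007684 mol
Smallest is F at 0.007684 mol; normalising gives C 4.995, H 8.986, F 1.000
≈ 5:9:1 → C5H9F

C5H9F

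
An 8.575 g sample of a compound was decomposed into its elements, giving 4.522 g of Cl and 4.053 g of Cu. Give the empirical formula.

Cl: 4.522 g ÷ 35.45 g/mol = 0.1276 mol
Cu: 4.053 g ÷ 63.55 g/mol = 0.06378 mol
Divide by the smallest (0.06378 mol Cu): Cl 2.000, Cu 1.000
→ Cl2Cu

Cl2Cu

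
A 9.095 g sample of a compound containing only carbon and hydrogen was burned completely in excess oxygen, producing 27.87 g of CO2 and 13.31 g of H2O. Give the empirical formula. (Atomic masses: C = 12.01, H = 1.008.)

mol C = 27.87 / 44.01 = 0.6333; mass C = 0.6333 × 12.01 = 7.606 g
mol H = 2 × (13.31 / 18.02) = 1.477; mass H = 1.477 × 1.008 = 1.489 g
Divide by the smallest (0.6333 mol C): C 1.000, H 2.333
Multiply by 3: C 3.00, H 7.00 → C3H7

C3H7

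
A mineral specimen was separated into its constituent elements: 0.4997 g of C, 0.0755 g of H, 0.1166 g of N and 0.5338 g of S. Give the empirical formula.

C: 0.4997 g ÷ 12.01 g/mol = 0.04161 mol
H: 0.0755 g ÷ 1.008 g/mol = 0.0749 mol
N: 0.1166 g ÷ 14.01 g/mol = 0.008323 mol
S: 0.5338 g ÷ 32.07 g/mol = 0.01664 mol
Ratios (÷ 0.008323): C 4.999, H 9.000, N 1.000, S 2.000
→ C5H9NS2

C5H9NS2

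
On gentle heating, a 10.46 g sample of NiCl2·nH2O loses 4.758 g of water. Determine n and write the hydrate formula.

Mass of anhydrous NiCl2 = 10.46 − 4.758 = 5.702 g
mol H2O = 4.758 / 18.02 = 0.264
Molar mass of NiCl2 = 129.59 g/mol → mol NiCl2 = 5.702 / 129.59 = 0.044
n = 0.264 / 0.044 = 6.00 ≈ 6 → NiCl2·6H2O

NiCl2·6H2O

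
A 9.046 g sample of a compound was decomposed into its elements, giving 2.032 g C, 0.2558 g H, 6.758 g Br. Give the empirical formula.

C2H3Br

C: 2.032 g ÷ 12.01 g/mol = 0.1692 mol
H: 0.2558 g ÷ 1.008 g/mol = 0.2538 mol
Br: 6.758 g ÷ 79.90 g/mol = 0.08458 mol
Divide by the smallest (0.08458 mol Br): C 2.000, H 3.000, Br 1.000
→ C2H3Br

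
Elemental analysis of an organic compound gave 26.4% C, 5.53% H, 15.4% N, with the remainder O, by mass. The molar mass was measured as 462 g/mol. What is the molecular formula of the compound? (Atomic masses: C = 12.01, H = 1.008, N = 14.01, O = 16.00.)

Assume 100 g: 26.4 g C, 5.53 g H, 15.4 g N, 52.67 g O.
n(C) = 26.4/12.01 = 2.198, n(H) = 5.53/1.008 = 5.486, n(N) = 15.4/14.01 = 1.099, n(O) = 52.67/16.00 = 3.292
Smallest is N at 1.099 mol; normalising gives C 2.000, H 4.991, N 1.000, O 2.995
Ratio ≈ 2:5:1:3, so the empirical formula is C2H5NO3
Empirical-formula mass = 91.07 g/mol
n = 462 / 91.07 = 5.07 ≈ 5
Molecular formula = (C2H5NO3)×5 = C10H25N5O15

C10H25N5O15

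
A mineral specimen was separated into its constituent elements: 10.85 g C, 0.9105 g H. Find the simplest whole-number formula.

n(C) = 10.85/12.01 = 0.9034, n(H) = 0.9105/1.008 = 0.9033
Divide by the smallest (0.9033 mol H): C 1.000, H 1.000
→ CH

CH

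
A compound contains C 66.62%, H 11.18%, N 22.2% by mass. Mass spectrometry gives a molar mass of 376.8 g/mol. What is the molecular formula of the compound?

C21H42N6

Assume 100 g: 66.62 g C, 11.18 g H, 22.2 g N.
n(C) = 66.62/12.01 = 5.547, n(H) = 11.18/1.008 = 11.09, n(N) = 22.2/14.01 = 1.585
Divide by the smallest (1.585 mol N): C 3.501, H 6.999, N 1.000
×2: C 7.00, H 14.00, N 2.00 → C7H14N2
Empirical-formula mass = 126.20 g/mol
n = 376.8 / 126.20 = 2.99 ≈ 3
Molecular formula = (C7H14N2)×3 = C21H42N6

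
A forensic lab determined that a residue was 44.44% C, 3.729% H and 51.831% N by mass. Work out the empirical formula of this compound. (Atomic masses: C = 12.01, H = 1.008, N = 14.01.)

Assume 100 g: 44.44 g C, 3.729 g H, 51.831 g N.
n(C) = 44.44/12.01 = 3.7, n(H) = 3.729/1.008 = 3.699, n(N) = 51.831/14.01 = 3.7
Smallest is H at 3.699 mol; normalising gives C 1.000, H 1.000, N 1.000
→ CHN

CHN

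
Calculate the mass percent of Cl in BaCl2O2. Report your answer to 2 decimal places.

29.51%

Molar mass = 1(137.33) + 2(35.45) + 2(16.00) = 240.230 g/mol
Mass of Cl per mole = 2 × 35.45 = 70.900 g
% Cl = 70.900 / 240.230 × 100 = 29.51%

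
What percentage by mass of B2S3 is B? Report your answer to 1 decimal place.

18.3%

Molar mass = 2(10.81) + 3(32.07) = 117.830 g/mol
Mass of B per mole = 2 × 10.81 = 21.620 g
% B = 21.620 / 117.830 × 100 = 18.3%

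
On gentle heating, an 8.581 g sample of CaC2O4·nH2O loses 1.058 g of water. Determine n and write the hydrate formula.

CaC2O4·H2O

Mass of anhydrous CaC2O4 = 8.581 − 1.058 = 7.523 g
mol H2O = 1.058 / 18.02 = 0.05871
Molar mass of CaC2O4 = 128.10 g/mol → mol CaC2O4 = 7.523 / 128.10 = 0.05873
n = 0.05871 / 0.05873 = 1.00 ≈ 1 → CaC2O4·H2O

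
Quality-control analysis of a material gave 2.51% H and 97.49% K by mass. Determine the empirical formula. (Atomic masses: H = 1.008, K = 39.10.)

HK

Assume 100 g: 2.51 g H, 97.49 g K.
n(H) = 2.51/1.008 = 2.49, n(K) = 97.49/39.10 = 2.493
Smallest is H at 2.49 mol; normalising gives H 1.000, K 1.001
Ratio ≈ 1:1, so the empirical formula is HK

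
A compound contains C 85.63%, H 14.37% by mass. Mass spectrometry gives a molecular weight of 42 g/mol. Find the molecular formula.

C3H6

Assume 100 g: 85.63 g C, 14.37 g H.
C: 85.63 g ÷ 12.01 g/mol = 7.13 mol
H: 14.37 g ÷ 1.008 g/mol = 14.26 mol
Divide by the smallest (7.13 mol C): C 1.000, H 1.999
≈ 1:2 → CH2
Empirical-formula mass = 14.03 g/mol
n = 42 / 14.03 = 2.99 ≈ 3
Molecular formula = (CH2)×3 = C3H6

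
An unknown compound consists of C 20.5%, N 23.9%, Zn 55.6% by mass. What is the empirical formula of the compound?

C2N2Zn

Assume 100 g: 20.5 g C, 23.9 g N, 55.6 g Zn.
n(C) = 20.5/12.01 = 1.707, n(N) = 23.9/14.01 = 1.706, n(Zn) = 55.6/65.38 = 0.8504
Ratios (÷ 0.8504): C 2.007, N 2.006, Zn 1.000
Ratio ≈ 2:2:1, so the empirical formula is C2N2Zn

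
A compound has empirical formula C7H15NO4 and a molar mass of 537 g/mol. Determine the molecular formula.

C21H45N3O12

Empirical-formula mass = 177.20 g/mol
n = 537 / 177.20 = 3.03 ≈ 3
Molecular formula = (C7H15NO4)3 = C21H45N3O12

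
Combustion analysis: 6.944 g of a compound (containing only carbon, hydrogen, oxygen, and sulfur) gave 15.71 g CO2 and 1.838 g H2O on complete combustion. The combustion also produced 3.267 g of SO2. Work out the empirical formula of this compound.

mol C = 15.71 / 44.01 = 0.3570; mass C = 0.3570 × 12.01 = 4.287 g
mol H = 2 × (1.838 / 18.02) = 0.2040; mass H = 0.2040 × 1.008 = 0.2056 g
mol S = 3.267 / 64.07 = 0.05099; mass S = 1.635 g
mass O = 6.944 − (6.128) = 0.8159 g → mol O = 0.05100
Ratios (÷ 0.05099): C 7.001, H 4.001, O 1.000, S 1.000
≈ 7:4:1:1 → C7H4OS

C7H4OS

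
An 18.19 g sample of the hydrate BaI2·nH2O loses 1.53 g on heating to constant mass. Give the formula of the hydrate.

BaI2·2H2O

Mass of anhydrous BaI2 = 18.19 − 1.53 = 16.66 g
mol H2O = 1.53 / 18.02 = 0.08491
Molar mass of BaI2 = 391.13 g/mol → mol BaI2 = 16.66 / 391.13 = 0.04259
n = 0.08491 / 0.04259 = 1.99 ≈ 2 → BaI2·2H2O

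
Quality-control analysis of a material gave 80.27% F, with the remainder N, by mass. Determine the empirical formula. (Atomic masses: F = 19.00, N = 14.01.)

F3N

Assume 100 g: 80.27 g F, 19.73 g N.
Moles — F: 80.27 / 19.00 = 4.225 mol; N: 19.73 / 14.01 = 1.408 mol
Divide by the smallest (1.408 mol N): F 3.000, N 1.000
≈ 3:1 → F3N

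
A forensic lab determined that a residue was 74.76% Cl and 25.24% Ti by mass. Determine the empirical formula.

Assume 100 g: 74.76 g Cl, 25.24 g Ti.
Moles — Cl: 74.76 / 35.45 = 2.109 mol; Ti: 25.24 / 47.87 = 0.5273 mol
Ratios (÷ 0.5273): Cl 4.000, Ti 1.000
→ Cl4Ti

Cl4Ti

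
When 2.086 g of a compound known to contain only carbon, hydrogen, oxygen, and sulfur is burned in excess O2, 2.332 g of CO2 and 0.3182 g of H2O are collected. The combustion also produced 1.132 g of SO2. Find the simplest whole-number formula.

C3H2O3S

mol C = 2.332 / 44.01 = 0.05299; mass C = 0.05299 × 12.01 = 0.6364 g
mol H = 2 × (0.3182 / 18.02) = 0.03532; mass H = 0.03532 × 1.008 = 0.03560 g
mol S = 1.132 / 64.07 = 0.01767; mass S = 0.5666 g
mass O = 2.086 − (1.239) = 0.8474 g → mol O = 0.05296
Ratios (÷ 0.01767): C 2.999, H 1.999, O 2.998, S 1.000
→ C3H2O3S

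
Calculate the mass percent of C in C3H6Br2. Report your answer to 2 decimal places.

Molar mass = 3(12.01) + 6(1.008) + 2(79.90) = 201.878 g/mol
Mass of C per mole = 3 × 12.01 = 36.030 g
% C = 36.030 / 201.878 × 100 = 17.85%

17.85%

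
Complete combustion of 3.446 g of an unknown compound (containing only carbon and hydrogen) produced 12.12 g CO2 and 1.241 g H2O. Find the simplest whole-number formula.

C2H

mol C = 12.12 / 44.01 = 0.2754; mass C = 0.2754 × 12.01 = 3.307 g
mol H = 2 × (1.241 / 18.02) = 0.1377; mass H = 0.1377 × 1.008 = 0.1388 g
Smallest is H at 0.1377 mol; normalising gives C 1.999, H 1.000
→ C2H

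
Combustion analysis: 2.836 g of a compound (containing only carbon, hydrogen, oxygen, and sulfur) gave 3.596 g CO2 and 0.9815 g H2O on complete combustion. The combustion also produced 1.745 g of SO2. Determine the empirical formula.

C3H4O2S

mol C = 3.596 / 44.01 = 0.08171; mass C = 0.08171 × 12.01 = 0.9813 g
mol H = 2 × (0.9815 / 18.02) = 0.1089; mass H = 0.1089 × 1.008 = 0.1098 g
mol S = 1.745 / 64.07 = 0.02724; mass S = 0.8735 g
mass O = 2.836 − (1.965) = 0.8714 g → mol O = 0.05446
Divide by the smallest (0.02724 mol S): C 3.000, H 4.000, O 2.000, S 1.000
Ratio ≈ 3:4:2:1, so the empirical formula is C3H4O2S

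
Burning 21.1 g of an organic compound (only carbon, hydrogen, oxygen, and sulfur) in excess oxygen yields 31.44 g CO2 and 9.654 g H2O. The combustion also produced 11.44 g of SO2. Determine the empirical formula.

C4H6O2S

mol C = 31.44 / 44.01 = 0.7144; mass C = 0.7144 × 12.01 = 8.580 g
mol H = 2 × (9.654 / 18.02) = 1.071; mass H = 1.071 × 1.008 = 1.080 g
mol S = 11.44 / 64.07 = 0.1786; mass S = 5.726 g
mass O = 21.1 − (15.39) = 5.714 g → mol O = 0.3571
Smallest is S at 0.1786 mol; normalising gives C 4.001, H 6.001, O 2.000, S 1.000
→ C4H6O2S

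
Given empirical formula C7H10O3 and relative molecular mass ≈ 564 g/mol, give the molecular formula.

C28H40O12

Empirical-formula mass = 142.15 g/mol
n = 564 / 142.15 = 3.97 ≈ 4
Molecular formula = (C7H10O3)4 = C28H40O12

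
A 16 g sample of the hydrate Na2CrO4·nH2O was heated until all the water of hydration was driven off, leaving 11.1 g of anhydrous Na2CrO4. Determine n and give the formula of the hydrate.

Na2CrO4·4H2O

Mass of water lost = 16 − 11.1 = 4.9 g → 4.9 / 18.02 = 0.2719 mol H2O
Molar mass of Na2CrO4 = 161.98 g/mol → mol Na2CrO4 = 11.1 / 161.98 = 0.06853
n = 0.2719 / 0.06853 = 3.97 ≈ 4 → Na2CrO4·4H2O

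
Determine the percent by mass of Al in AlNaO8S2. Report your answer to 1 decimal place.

11.1%

Molar mass = 1(26.98) + 1(22.99) + 8(16.00) + 2(32.07) = 242.110 g/mol
Mass of Al per mole = 1 × 26.98 = 26.980 g
% Al = 26.980 / 242.110 × 100 = 11.1%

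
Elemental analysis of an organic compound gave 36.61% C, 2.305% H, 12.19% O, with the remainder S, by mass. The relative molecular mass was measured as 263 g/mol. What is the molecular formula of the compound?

C8H6O2S4

Assume 100 g: 36.61 g C, 2.305 g H, 12.19 g O, 48.895 g S.
Moles — C: 36.61 / 12.01 = 3.048 mol; H: 2.305 / 1.008 = 2.287 mol; O: 12.19 / 16.00 = 0.7619 mol; S: 48.895 / 32.07 = 1.525 mol
Smallest is O at 0.7619 mol; normalising gives C 4.001, H 3.001, O 1.000, S 2.001
Ratio ≈ 4:3:1:2, so the empirical formula is C4H3OS2
Empirical-formula mass = 131.20 g/mol
n = 263 / 131.20 = 2.00 ≈ 2
Molecular formula = (C4H3OS2)×2 = C8H6O2S4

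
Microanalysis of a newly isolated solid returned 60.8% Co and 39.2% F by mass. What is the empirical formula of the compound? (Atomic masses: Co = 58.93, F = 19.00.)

CoF2

Assume 100 g: 60.8 g Co, 39.2 g F.
Moles — Co: 60.8 / 58.93 = 1.032 mol; F: 39.2 / 19.00 = 2.063 mol
Ratios (÷ 1.032): Co 1.000, F 2.000
→ CoF2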